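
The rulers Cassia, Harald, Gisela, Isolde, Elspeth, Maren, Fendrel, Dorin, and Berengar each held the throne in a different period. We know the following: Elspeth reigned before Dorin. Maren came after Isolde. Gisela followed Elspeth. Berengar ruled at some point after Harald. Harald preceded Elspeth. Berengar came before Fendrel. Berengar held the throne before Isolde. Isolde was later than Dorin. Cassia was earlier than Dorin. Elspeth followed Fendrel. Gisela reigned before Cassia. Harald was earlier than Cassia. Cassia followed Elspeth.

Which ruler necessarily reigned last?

Maren

Every other ruler has a chain of constraints placing them before Maren, so Maren is last.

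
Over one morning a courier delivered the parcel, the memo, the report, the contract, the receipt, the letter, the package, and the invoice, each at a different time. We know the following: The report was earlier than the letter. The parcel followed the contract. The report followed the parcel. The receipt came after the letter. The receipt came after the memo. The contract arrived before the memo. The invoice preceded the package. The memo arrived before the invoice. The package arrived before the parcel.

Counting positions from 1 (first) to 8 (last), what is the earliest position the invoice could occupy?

3

The contract and the memo must both come before the invoice — 2 forced predecessors.
Nothing else is forced ahead of the invoice, so its earliest slot is position 2 + 1 = 3.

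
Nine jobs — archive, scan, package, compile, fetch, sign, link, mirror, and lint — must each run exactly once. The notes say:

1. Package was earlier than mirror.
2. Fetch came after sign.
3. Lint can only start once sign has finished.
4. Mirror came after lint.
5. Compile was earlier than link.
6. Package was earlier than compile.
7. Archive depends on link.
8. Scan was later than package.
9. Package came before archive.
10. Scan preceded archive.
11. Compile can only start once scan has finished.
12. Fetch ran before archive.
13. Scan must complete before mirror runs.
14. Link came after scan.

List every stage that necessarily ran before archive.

compile, fetch, link, package, scan, sign

Directly stated before archive: fetch, link, package, and scan.
Compile reaches archive via compile → link → archive.
Sign reaches archive via sign → fetch → archive.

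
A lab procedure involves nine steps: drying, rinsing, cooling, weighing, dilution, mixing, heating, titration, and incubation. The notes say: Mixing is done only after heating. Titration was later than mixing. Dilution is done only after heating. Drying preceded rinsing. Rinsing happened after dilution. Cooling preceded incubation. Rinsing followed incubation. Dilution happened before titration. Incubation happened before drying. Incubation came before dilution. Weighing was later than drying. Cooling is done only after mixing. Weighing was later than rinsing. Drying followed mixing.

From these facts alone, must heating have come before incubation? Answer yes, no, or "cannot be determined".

yes

Chain the constraints: heating → mixing → cooling → incubation. Each link is directly stated, so heating comes before incubation.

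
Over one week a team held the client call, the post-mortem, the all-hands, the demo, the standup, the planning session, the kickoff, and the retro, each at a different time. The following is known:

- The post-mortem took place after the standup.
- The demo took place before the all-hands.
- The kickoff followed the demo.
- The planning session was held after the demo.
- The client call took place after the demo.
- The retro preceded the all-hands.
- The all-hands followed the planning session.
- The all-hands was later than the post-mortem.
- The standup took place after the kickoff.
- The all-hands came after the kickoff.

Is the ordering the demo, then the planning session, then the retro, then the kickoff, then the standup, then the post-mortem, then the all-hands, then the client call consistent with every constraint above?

Check each stated constraint against the proposed order — e.g. the demo is ahead of the all-hands; the demo is ahead of the client call. Every pair is in the required order; nothing is violated.

yes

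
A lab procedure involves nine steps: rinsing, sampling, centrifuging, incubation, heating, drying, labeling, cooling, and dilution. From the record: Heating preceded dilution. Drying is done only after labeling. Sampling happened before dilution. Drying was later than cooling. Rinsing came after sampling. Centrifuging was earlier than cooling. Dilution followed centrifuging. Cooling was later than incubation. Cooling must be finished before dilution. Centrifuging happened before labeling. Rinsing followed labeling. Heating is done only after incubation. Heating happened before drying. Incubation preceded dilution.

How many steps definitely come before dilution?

5

Directly stated before dilution: centrifuging, cooling, heating, incubation, and sampling.
That's centrifuging, cooling, heating, incubation, and sampling — 5 in all.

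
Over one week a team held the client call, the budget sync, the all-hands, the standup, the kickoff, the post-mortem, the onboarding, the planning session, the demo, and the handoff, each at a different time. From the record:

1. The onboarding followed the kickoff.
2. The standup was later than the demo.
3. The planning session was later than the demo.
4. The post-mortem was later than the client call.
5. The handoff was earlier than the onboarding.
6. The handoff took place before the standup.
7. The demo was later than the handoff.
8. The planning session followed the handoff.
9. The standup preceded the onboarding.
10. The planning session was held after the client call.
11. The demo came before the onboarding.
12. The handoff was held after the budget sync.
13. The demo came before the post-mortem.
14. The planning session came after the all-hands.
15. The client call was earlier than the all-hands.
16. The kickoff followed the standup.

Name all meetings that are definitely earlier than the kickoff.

the budget sync, the demo, the handoff, the standup

Directly stated before the kickoff: the standup.
The budget sync reaches the kickoff via the budget sync → the handoff → the standup → the kickoff.
The demo reaches the kickoff via the demo → the standup → the kickoff.
The handoff reaches the kickoff via the handoff → the standup → the kickoff.
No chain forces the all-hands (or any of the others) ahead of the kickoff.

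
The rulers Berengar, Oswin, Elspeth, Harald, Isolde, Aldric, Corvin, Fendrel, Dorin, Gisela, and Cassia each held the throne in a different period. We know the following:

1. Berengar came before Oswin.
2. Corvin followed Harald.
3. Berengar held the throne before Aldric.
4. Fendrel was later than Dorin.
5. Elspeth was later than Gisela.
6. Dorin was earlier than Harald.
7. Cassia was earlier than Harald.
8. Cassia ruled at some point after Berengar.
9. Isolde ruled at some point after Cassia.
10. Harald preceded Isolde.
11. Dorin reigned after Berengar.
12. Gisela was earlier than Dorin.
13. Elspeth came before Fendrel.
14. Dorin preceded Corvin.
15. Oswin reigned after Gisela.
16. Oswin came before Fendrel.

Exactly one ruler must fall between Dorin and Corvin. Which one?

Tracing the constraints gives Dorin → Harald → Corvin, so Harald sits after Dorin and before Corvin.
No other ruler is forced both after Dorin and before Corvin.

Harald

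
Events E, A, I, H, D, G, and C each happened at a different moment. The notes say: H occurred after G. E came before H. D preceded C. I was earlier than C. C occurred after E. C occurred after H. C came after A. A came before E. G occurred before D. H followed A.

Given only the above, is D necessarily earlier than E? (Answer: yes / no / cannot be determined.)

No chain of stated constraints runs from D to E, and none runs from E to D either.
So the relative order of D and E is not fixed by the given facts.

cannot be determined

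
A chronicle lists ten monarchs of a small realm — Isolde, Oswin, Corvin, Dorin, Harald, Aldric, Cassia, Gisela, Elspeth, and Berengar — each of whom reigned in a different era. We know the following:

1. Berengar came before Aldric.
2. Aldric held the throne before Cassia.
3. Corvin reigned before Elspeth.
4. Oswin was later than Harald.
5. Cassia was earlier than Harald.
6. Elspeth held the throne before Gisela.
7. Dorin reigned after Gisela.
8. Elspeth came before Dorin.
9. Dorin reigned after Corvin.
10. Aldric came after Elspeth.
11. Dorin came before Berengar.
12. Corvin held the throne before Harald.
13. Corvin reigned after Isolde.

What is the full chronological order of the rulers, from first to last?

The constraints fix every adjacent pair, so only one ordering works:
Isolde → Corvin → Elspeth → Gisela → Dorin → Berengar → Aldric → Cassia → Harald → Oswin.

Isolde, Corvin, Elspeth, Gisela, Dorin, Berengar, Aldric, Cassia, Harald, Oswin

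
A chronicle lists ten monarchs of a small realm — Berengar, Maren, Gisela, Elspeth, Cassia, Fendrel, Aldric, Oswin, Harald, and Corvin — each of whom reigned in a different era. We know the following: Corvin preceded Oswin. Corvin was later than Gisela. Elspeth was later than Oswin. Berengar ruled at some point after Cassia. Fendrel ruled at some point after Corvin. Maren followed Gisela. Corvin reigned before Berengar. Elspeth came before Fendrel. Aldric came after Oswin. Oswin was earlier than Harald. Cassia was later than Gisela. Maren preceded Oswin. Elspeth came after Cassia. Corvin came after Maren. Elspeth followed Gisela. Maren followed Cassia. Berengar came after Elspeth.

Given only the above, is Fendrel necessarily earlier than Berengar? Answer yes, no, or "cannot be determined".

No chain of stated constraints runs from Fendrel to Berengar, and none runs from Berengar to Fendrel either.
So the relative order of Fendrel and Berengar is not fixed by the given facts.

cannot be determined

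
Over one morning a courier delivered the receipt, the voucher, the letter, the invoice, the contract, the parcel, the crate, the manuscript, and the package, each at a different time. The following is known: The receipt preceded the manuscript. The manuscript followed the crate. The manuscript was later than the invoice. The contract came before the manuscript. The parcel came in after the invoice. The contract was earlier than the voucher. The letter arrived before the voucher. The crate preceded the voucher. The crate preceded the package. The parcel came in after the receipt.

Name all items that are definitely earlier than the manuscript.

Directly stated before the manuscript: the contract, the crate, the invoice, and the receipt.
No chain forces the package (or any of the others) ahead of the manuscript.

the contract, the crate, the invoice, the receipt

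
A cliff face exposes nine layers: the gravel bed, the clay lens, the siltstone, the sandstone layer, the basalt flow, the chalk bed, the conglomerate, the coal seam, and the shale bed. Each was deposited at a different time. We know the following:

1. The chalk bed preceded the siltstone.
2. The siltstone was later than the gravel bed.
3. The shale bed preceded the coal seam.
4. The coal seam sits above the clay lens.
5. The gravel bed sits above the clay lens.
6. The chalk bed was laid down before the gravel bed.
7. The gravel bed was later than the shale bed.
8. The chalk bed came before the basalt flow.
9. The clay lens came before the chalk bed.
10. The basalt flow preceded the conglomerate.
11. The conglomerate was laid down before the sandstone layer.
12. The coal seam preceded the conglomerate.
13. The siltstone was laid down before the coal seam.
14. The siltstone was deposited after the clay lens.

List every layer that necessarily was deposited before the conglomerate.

Directly stated before the conglomerate: the basalt flow and the coal seam.
The chalk bed reaches the conglomerate via the chalk bed → the basalt flow → the conglomerate.
The clay lens reaches the conglomerate via the clay lens → the coal seam → the conglomerate.
The gravel bed reaches the conglomerate via the gravel bed → the siltstone → the coal seam → the conglomerate.
Likewise the shale bed and the siltstone each reach the conglomerate by chaining the stated constraints.

the basalt flow, the chalk bed, the clay lens, the coal seam, the gravel bed, the shale bed, the siltstone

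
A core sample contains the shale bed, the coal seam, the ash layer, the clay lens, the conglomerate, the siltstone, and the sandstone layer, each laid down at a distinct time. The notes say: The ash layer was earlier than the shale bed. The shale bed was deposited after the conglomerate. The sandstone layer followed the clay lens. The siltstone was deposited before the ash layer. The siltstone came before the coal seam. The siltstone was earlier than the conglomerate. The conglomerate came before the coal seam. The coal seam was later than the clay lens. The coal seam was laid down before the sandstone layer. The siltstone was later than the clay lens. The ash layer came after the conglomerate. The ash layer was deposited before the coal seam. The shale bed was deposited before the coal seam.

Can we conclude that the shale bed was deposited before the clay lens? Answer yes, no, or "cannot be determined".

no

Tracing the constraints gives the clay lens → the siltstone → the conglomerate → the shale bed, so the clay lens must come before the shale bed.
That means the shale bed cannot be before the clay lens.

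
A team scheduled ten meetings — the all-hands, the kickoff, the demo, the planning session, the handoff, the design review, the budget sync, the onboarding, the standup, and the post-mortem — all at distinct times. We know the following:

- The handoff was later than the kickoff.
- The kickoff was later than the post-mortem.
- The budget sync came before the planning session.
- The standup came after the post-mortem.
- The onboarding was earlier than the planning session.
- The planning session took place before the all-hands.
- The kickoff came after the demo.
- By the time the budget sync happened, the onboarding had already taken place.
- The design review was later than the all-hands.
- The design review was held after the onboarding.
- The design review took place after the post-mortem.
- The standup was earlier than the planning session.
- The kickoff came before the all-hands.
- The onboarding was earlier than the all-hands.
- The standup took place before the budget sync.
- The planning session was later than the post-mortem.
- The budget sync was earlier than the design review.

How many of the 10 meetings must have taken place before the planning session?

4

Directly stated before the planning session: the budget sync, the onboarding, the post-mortem, and the standup.
No chain forces the design review (or any of the others) ahead of the planning session.
That's the budget sync, the onboarding, the post-mortem, and the standup — 4 in all.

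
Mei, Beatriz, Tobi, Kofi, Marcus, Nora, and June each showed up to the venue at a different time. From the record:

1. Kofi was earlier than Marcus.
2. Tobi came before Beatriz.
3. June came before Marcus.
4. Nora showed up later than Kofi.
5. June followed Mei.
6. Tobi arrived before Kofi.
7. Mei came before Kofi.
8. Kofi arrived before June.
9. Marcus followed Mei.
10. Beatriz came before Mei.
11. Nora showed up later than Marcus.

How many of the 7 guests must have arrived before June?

Directly stated before June: Kofi and Mei.
Beatriz reaches June via Beatriz → Mei → June.
Tobi reaches June via Tobi → Kofi → June.
That's Beatriz, Kofi, Mei, and Tobi — 4 in all.

4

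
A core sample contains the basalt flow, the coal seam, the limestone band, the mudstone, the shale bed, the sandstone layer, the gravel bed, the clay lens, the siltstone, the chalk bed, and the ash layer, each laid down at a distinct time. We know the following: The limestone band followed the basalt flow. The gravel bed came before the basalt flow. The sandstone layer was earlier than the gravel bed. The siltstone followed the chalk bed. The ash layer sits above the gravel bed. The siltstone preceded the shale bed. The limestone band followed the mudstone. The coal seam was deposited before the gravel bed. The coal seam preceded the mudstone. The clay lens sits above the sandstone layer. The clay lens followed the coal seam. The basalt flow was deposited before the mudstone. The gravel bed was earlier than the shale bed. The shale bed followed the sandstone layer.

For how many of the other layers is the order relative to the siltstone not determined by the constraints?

8

Forced before the siltstone: the chalk bed; forced after the siltstone: the shale bed.
That leaves the ash layer, the basalt flow, the clay lens, the coal seam, the gravel bed, the limestone band, the mudstone, and the sandstone layer with no forced order relative to the siltstone — 8.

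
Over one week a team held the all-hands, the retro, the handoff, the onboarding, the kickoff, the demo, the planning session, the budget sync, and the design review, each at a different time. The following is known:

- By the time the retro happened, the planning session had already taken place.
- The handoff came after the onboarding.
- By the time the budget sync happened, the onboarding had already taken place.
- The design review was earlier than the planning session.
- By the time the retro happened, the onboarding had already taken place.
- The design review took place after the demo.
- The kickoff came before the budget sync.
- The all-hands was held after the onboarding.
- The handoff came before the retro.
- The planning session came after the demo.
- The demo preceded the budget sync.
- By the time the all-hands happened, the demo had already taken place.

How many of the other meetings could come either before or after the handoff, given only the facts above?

Forced before the handoff: the onboarding; forced after the handoff: the retro.
That leaves the all-hands, the budget sync, the demo, the design review, the kickoff, and the planning session with no forced order relative to the handoff — 6.

6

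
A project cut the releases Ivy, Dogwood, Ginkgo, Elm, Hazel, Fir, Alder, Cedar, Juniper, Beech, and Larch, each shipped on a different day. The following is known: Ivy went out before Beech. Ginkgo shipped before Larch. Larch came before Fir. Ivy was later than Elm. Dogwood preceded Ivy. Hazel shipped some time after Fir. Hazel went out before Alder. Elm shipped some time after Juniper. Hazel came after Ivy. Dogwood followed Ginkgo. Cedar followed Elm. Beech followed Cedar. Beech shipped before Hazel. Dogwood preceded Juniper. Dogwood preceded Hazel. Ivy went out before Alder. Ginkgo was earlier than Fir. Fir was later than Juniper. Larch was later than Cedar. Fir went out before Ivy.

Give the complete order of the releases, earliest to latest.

Ginkgo, Dogwood, Juniper, Elm, Cedar, Larch, Fir, Ivy, Beech, Hazel, Alder

The constraints fix every adjacent pair, so only one ordering works:
Ginkgo → Dogwood → Juniper → Elm → Cedar → Larch → Fir → Ivy → Beech → Hazel → Alder.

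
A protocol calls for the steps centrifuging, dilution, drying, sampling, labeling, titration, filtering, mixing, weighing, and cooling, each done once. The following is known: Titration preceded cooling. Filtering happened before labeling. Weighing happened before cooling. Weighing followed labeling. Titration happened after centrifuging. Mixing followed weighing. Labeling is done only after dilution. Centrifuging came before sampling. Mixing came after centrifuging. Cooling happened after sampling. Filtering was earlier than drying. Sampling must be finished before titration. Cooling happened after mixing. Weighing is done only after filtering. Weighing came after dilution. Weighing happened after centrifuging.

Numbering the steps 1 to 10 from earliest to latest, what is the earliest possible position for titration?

Centrifuging and sampling must both come before titration — 2 forced predecessors.
Nothing else is forced ahead of titration, so its earliest slot is position 2 + 1 = 3.

3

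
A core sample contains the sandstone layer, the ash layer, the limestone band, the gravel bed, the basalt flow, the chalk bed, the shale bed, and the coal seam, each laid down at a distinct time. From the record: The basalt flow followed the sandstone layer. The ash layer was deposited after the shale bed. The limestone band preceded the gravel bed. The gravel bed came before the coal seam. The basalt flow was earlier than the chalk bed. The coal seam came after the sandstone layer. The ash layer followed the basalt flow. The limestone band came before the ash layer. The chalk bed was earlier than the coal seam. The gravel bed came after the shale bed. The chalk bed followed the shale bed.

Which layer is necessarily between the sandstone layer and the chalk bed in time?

the basalt flow

Tracing the constraints gives the sandstone layer → the basalt flow → the chalk bed, so the basalt flow sits after the sandstone layer and before the chalk bed.
No other layer is forced both after the sandstone layer and before the chalk bed.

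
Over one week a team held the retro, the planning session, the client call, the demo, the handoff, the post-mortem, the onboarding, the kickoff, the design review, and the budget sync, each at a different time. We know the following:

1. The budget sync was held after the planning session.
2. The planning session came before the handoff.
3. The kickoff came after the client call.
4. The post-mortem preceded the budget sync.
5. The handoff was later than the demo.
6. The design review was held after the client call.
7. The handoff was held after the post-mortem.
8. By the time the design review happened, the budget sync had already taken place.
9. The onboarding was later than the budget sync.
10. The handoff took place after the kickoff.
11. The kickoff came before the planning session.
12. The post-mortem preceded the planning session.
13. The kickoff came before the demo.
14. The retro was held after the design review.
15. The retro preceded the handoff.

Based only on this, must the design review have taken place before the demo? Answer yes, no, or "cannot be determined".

cannot be determined

No chain of stated constraints runs from the design review to the demo, and none runs from the demo to the design review either.
So the relative order of the design review and the demo is not fixed by the given facts.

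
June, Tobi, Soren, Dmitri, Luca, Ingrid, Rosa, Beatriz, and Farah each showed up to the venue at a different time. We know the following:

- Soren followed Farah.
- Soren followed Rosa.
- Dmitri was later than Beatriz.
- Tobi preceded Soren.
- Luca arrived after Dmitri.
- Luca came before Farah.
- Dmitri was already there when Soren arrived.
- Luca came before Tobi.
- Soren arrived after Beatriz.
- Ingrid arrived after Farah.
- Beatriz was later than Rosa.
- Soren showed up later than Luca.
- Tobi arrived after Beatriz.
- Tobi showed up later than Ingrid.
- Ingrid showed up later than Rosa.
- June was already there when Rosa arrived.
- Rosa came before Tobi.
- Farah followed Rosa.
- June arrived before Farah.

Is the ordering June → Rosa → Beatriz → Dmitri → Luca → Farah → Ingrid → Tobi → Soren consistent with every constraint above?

Check each stated constraint against the proposed order — e.g. Rosa is ahead of Tobi; Rosa is ahead of Soren. Every pair is in the required order; nothing is violated.

yes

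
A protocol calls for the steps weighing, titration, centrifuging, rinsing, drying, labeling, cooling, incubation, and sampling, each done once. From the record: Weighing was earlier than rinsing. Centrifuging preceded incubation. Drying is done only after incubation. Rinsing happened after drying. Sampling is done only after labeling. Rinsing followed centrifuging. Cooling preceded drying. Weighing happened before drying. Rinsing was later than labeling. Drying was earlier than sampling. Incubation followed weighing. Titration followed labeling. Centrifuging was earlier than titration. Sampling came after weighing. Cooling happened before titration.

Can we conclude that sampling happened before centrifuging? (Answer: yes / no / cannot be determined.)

Tracing the constraints gives centrifuging → incubation → drying → sampling, so centrifuging must come before sampling.
That means sampling cannot be before centrifuging.

no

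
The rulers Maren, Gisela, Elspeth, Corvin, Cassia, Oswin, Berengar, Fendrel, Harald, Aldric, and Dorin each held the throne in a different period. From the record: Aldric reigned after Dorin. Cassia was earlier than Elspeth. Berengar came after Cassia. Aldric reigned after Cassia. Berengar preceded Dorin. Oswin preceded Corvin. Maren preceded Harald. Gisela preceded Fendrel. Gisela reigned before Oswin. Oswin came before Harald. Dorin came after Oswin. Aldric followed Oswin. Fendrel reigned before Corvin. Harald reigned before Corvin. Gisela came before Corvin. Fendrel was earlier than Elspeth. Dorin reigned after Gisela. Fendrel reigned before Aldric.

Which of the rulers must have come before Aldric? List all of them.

Berengar, Cassia, Dorin, Fendrel, Gisela, Oswin

Directly stated before Aldric: Cassia, Dorin, Fendrel, and Oswin.
Berengar reaches Aldric via Berengar → Dorin → Aldric.
Gisela reaches Aldric via Gisela → Dorin → Aldric.
No chain forces Corvin (or any of the others) ahead of Aldric.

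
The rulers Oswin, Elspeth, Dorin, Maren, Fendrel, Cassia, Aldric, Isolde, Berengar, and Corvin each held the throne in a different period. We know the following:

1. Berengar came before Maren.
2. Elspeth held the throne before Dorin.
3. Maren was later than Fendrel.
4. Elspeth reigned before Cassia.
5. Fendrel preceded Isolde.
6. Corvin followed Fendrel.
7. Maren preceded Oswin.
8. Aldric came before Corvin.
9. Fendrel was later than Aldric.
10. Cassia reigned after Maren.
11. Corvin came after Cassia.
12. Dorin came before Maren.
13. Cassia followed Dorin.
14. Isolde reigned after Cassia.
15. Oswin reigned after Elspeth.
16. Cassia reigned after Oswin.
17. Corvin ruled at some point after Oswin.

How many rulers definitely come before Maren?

5

Directly stated before Maren: Berengar, Dorin, and Fendrel.
Aldric reaches Maren via Aldric → Fendrel → Maren.
Elspeth reaches Maren via Elspeth → Dorin → Maren.
No chain forces Corvin (or any of the others) ahead of Maren.
That's Aldric, Berengar, Dorin, Elspeth, and Fendrel — 5 in all.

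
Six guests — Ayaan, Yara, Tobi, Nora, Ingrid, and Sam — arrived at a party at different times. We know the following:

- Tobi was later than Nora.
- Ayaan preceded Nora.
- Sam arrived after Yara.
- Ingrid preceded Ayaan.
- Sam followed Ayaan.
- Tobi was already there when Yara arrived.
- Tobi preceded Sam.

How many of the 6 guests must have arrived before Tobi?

3

Directly stated before Tobi: Nora.
Ayaan reaches Tobi via Ayaan → Nora → Tobi.
Ingrid reaches Tobi via Ingrid → Ayaan → Nora → Tobi.
No chain forces Sam (or any of the others) ahead of Tobi.
That's Ayaan, Ingrid, and Nora — 3 in all.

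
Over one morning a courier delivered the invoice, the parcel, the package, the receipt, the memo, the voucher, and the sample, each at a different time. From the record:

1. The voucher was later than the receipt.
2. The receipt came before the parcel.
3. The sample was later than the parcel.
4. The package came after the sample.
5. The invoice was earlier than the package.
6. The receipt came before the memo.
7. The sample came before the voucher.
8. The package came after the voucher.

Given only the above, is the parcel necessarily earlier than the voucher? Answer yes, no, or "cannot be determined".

yes

Chain the constraints: the parcel → the sample → the voucher. Each link is directly stated, so the parcel comes before the voucher.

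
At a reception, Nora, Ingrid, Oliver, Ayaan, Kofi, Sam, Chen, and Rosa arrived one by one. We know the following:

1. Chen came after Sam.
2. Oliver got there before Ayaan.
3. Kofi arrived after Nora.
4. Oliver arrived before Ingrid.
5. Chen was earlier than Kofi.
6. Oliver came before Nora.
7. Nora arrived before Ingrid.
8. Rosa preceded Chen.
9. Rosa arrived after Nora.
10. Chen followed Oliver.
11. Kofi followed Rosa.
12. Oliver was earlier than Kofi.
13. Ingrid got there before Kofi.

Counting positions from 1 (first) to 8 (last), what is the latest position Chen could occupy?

7

Chen must come before Kofi — 1 guest forced after them.
Everything else can be placed before Chen in some valid order, so Chen can sit as late as position 8 − 1 = 7.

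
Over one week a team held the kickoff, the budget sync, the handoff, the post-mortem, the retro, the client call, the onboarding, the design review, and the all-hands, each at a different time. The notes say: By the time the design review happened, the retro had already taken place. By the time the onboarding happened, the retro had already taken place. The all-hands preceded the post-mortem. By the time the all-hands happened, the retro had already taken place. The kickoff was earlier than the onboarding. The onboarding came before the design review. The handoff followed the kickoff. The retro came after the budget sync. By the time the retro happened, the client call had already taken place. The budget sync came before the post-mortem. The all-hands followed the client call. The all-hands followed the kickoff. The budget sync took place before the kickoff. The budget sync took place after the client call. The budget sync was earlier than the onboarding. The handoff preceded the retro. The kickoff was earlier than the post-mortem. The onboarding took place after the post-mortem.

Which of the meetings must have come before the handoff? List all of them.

Directly stated before the handoff: the kickoff.
The budget sync reaches the handoff via the budget sync → the kickoff → the handoff.
The client call reaches the handoff via the client call → the budget sync → the kickoff → the handoff.

the budget sync, the client call, the kickoff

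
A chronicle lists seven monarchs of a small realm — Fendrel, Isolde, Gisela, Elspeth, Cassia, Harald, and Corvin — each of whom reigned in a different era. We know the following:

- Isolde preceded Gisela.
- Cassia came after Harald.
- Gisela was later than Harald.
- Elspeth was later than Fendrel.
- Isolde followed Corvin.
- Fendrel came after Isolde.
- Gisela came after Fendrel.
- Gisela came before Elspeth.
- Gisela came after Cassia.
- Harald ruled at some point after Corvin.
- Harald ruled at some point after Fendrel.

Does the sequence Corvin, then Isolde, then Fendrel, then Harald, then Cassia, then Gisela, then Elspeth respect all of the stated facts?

Check each stated constraint against the proposed order — e.g. Fendrel is ahead of Elspeth; Isolde is ahead of Gisela. Every pair is in the required order; nothing is violated.

yes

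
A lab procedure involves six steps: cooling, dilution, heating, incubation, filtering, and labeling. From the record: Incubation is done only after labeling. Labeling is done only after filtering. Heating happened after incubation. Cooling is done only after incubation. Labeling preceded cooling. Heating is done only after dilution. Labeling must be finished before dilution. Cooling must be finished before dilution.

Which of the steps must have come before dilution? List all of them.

cooling, filtering, incubation, labeling

Directly stated before dilution: cooling and labeling.
Filtering reaches dilution via filtering → labeling → dilution.
Incubation reaches dilution via incubation → cooling → dilution.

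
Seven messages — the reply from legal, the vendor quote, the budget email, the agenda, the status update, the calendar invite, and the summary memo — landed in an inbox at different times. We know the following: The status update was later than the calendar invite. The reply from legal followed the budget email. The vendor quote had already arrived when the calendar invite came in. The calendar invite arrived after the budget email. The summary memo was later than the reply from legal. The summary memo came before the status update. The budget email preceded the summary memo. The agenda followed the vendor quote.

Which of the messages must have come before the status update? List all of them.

Directly stated before the status update: the calendar invite and the summary memo.
The budget email reaches the status update via the budget email → the calendar invite → the status update.
The reply from legal reaches the status update via the reply from legal → the summary memo → the status update.
The vendor quote reaches the status update via the vendor quote → the calendar invite → the status update.

the budget email, the calendar invite, the reply from legal, the summary memo, the vendor quote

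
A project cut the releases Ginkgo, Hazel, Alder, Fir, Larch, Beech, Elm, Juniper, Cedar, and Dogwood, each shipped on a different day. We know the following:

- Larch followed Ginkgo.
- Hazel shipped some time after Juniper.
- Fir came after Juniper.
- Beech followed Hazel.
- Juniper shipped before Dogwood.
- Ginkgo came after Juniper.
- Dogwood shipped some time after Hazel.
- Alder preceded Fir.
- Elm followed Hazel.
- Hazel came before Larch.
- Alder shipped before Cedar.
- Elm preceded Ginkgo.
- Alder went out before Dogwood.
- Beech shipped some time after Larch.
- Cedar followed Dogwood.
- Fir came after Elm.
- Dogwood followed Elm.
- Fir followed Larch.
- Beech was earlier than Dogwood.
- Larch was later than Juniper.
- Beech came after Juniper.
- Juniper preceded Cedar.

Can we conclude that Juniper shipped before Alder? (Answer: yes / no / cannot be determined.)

cannot be determined

No chain of stated constraints runs from Juniper to Alder, and none runs from Alder to Juniper either.
So the relative order of Juniper and Alder is not fixed by the given facts.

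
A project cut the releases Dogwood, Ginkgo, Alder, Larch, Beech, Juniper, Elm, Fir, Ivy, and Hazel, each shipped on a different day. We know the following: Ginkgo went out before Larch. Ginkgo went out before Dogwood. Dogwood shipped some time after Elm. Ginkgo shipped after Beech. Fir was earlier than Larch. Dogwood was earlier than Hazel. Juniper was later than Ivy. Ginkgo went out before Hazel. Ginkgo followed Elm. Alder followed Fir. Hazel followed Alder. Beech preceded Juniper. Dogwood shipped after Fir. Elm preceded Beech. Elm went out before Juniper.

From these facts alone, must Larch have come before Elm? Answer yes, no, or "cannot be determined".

no

Tracing the constraints gives Elm → Ginkgo → Larch, so Elm must come before Larch.
That means Larch cannot be before Elm.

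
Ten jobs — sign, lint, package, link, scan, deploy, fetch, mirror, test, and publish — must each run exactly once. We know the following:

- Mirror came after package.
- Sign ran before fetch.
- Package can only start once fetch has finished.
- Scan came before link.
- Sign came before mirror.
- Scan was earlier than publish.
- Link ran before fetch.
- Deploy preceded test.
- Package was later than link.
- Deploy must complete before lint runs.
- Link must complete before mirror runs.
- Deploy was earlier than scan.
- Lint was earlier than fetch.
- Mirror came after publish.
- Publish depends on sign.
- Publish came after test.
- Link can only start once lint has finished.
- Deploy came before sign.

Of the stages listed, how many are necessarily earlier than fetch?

Directly stated before fetch: link, lint, and sign.
Deploy reaches fetch via deploy → sign → fetch.
Scan reaches fetch via scan → link → fetch.
That's deploy, link, lint, scan, and sign — 5 in all.

5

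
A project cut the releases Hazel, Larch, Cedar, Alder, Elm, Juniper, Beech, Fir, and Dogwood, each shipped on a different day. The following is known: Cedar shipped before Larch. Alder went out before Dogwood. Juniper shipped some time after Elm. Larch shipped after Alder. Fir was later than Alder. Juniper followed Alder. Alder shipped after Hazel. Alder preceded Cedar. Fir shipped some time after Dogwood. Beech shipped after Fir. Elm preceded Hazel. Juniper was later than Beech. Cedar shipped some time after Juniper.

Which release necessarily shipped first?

Elm has a chain of constraints placing it before every other release, so Elm must be first.

Elm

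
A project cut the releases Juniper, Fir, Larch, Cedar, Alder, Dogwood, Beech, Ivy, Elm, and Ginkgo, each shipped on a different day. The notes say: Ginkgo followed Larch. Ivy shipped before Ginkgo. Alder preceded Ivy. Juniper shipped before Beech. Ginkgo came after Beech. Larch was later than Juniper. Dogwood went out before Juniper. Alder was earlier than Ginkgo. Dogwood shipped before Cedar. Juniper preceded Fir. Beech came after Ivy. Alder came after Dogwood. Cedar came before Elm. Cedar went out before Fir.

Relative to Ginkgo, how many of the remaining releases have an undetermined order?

Forced before Ginkgo: Alder, Beech, Dogwood, Ivy, Juniper, and Larch.
That leaves Cedar, Elm, and Fir with no forced order relative to Ginkgo — 3.

3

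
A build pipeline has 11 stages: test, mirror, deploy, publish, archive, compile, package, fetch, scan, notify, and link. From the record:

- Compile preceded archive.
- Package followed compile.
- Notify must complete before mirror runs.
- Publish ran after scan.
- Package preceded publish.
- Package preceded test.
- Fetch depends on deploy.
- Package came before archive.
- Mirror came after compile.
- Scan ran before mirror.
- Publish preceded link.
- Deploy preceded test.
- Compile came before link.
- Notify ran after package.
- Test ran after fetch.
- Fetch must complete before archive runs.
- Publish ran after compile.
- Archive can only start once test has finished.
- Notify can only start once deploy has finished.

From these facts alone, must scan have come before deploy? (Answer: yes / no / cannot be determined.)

cannot be determined

No chain of stated constraints runs from scan to deploy, and none runs from deploy to scan either.
So the relative order of scan and deploy is not fixed by the given facts.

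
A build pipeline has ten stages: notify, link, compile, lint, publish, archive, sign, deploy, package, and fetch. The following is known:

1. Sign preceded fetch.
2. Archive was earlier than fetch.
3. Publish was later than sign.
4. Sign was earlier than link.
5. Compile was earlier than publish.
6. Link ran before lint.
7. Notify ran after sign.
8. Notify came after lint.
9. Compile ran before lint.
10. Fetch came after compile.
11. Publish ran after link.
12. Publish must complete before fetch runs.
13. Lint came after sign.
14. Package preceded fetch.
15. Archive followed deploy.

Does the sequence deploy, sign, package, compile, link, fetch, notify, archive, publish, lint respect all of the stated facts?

no

The constraints require archive before fetch, but in the proposed sequence fetch appears ahead of archive. That one violation is enough.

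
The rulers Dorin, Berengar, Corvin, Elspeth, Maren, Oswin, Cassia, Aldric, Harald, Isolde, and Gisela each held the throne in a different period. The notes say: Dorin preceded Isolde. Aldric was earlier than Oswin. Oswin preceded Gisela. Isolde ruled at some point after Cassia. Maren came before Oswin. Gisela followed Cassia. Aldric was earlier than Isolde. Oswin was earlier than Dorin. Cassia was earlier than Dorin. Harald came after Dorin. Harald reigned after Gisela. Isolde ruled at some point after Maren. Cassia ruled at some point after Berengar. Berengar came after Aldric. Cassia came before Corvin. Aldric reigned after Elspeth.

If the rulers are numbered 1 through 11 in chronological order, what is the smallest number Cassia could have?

Aldric, Berengar, and Elspeth must all come before Cassia — 3 forced predecessors.
Nothing else is forced ahead of Cassia, so their earliest slot is position 3 + 1 = 4.

4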